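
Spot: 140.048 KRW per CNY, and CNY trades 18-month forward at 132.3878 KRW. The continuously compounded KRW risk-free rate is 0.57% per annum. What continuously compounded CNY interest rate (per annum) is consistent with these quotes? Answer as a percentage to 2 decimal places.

4.32%

T = 18/12 years.
By CIP, F/S equals the KRW-to-CNY growth ratio: 132.3878/140.048 = 0.9453030.
KRW growth factor: e^(0.0057×18/12) = 1.0085867.
Hence g_CNY = 1.0669454.
Take logs: ln 1.0669454 / (18/12) = 0.043200, so 4.32%.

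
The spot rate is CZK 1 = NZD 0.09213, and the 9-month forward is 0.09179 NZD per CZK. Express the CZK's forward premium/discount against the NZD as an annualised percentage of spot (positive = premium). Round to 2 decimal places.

-0.49%

T = 9/12 years.
Period premium: (0.09179 − 0.09213)/0.09213 = -0.0036904.
Per annum: -0.0036904 / (9/12) = -0.004921 = -0.49%.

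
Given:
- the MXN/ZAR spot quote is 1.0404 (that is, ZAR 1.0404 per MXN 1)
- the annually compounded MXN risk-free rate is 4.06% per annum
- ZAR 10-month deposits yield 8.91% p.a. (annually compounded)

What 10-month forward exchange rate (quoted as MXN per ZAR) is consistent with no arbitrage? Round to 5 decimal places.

0.92536

T = 10/12 years.
ZAR accumulates by (1 + 0.0891)^(10/12) = 1.0737169.
MXN accumulates by (1 + 0.0406)^(10/12) = 1.0337206.
Forward (ZAR per MXN) = 1.0404 × 1.0737169 / 1.0337206 = 1.080655.
Quoted the other way: 1/1.080655 = 0.92536 MXN per ZAR.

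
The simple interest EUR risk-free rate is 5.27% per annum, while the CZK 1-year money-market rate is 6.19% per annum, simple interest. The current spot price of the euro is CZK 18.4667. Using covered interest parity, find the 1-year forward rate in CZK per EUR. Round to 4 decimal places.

T = 1 year.
CZK growth factor: 1 + 0.0619×1 = 1.061900.
Growth of 1 EUR over T: 1 + 0.0527×1 = 1.052700.
CIP: F = S · (grow CZK)/(grow EUR) = 18.4667 × 1.061900/1.052700 = 18.628088 CZK per EUR.

18.6281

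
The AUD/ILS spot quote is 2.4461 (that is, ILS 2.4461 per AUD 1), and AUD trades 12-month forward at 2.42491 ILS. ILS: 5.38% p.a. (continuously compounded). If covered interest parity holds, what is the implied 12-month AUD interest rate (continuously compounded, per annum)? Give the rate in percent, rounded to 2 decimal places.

6.25%

T = 1 year.
F/S = 2.42491/2.4461 = 0.9913372 = (growth of ILS) / (growth of AUD).
The ILS side grows by e^(0.0538×1) = 1.0552735.
Hence g_AUD = 1.064495.
Take logs: ln 1.064495 / 1 = 0.062501, so 6.25%.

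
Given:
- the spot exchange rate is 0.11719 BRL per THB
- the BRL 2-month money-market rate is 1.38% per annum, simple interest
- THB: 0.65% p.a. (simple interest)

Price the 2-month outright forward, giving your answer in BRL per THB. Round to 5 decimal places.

T = 2/12 years.
Growth of 1 BRL over T: 1 + 0.0138×2/12 = 1.002300.
THB accumulates by 1 + 0.0065×2/12 = 1.0010833.
So F = 0.11719 × 1.002300 / 1.0010833 = 0.1173324 (BRL/THB).

0.11733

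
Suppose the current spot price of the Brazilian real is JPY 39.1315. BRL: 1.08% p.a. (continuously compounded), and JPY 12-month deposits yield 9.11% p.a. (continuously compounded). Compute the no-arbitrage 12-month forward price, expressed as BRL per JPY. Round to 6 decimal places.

T = 1 year.
JPY accumulates by e^(0.0911×1) = 1.0953785.
BRL growth factor: e^(0.0108×1) = 1.0108585.
CIP: F = S · (grow JPY)/(grow BRL) = 39.1315 × 1.0953785/1.0108585 = 42.40337 JPY per BRL.
Invert for BRL per JPY: 1 / 42.40337 = 0.023583.

0.023583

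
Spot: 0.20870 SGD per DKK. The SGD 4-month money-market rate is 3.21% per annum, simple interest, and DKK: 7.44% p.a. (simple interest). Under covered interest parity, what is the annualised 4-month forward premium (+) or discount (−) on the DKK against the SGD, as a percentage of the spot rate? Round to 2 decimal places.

T = 4/12 years.
CIP forward (SGD per DKK) = 0.2087 × 1.010700/1.024800 = 0.20582854.
(F − S)/S ÷ T = (0.20582854 − 0.2087)/0.2087/(4/12) = -0.041276 → -4.13%.

-4.13%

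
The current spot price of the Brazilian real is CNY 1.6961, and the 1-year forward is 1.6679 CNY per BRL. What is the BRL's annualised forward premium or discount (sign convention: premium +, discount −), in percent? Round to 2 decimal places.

-1.66%

T = 1 year.
BRL trades forward at -1.66264% vs spot over the period.
Per annum: -0.0166264 / 1 = -0.016626 = -1.66%.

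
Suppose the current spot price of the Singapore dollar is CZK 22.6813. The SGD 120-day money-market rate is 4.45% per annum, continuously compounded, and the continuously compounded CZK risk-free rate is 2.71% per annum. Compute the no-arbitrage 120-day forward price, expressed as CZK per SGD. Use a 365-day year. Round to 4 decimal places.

22.5519

T = 120/365 years.
Growth of 1 CZK over T: e^(0.0271×120/365) = 1.0089494.
SGD growth factor: e^(0.0445×120/365) = 1.01473768.
Forward (CZK per SGD) = 22.6813 × 1.0089494 / 1.01473768 = 22.551921.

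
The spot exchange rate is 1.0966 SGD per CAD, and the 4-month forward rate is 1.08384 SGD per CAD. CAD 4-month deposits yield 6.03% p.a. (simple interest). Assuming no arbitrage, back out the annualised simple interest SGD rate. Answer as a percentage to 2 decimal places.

2.47%

T = 4/12 years.
By CIP, F/S equals the SGD-to-CAD growth ratio: 1.08384/1.0966 = 0.9883640.
CAD growth factor: 1 + 0.0603×4/12 = 1.020100.
Hence g_SGD = 1.0082301.
r = (1.0082301 − 1)/(4/12) = 0.024690 → 2.47%.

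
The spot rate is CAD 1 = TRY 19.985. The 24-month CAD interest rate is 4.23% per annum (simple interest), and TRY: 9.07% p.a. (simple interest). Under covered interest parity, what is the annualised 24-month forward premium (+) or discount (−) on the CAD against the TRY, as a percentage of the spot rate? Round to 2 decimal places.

T = 2 years.
No-arbitrage forward: 19.985 × 1.181400 / 1.084600 = 21.768651 TRY/CAD.
Annualised premium = (F − S)/S × (1/T) = (21.768651 − 19.985)/19.985 ÷ 2 = 4.46%.

+4.46%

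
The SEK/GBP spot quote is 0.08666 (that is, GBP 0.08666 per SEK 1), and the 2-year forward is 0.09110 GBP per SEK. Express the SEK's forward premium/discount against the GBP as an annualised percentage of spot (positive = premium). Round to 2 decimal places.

T = 2 years.
SEK trades forward at +5.12347% vs spot over the period.
Per annum: 0.0512347 / 2 = 0.025617 = 2.56%.

+2.56%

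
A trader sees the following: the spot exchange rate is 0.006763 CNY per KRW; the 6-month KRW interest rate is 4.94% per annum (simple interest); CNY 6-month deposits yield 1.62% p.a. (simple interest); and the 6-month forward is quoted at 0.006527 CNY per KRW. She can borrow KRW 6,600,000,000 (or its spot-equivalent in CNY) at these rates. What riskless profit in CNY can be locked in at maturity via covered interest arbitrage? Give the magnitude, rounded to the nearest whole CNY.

CNY 855,118

T = 6/12 years.
Keep in KRW, deliver into the forward: 6,600,000,000·1.024700·0.006527 = CNY 44,142,231.54.
Swap to CNY now, deposit: 6,600,000,000·0.006763·1.008100 = CNY 44,997,349.98.
The quoted forward undervalues KRW, so borrow KRW, convert to CNY at spot, deposit the CNY at 1.62%, and buy KRW forward at 0.006527 to cover the loan.
The gap between the two covered legs is CNY 855,118.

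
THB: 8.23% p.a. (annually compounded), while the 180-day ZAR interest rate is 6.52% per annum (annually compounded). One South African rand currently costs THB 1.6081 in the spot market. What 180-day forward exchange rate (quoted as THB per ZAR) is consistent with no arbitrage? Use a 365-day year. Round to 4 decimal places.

1.6208

T = 180/365 years.
THB growth factor: (1 + 0.0823)^(180/365) = 1.0397731.
ZAR growth factor: (1 + 0.0652)^(180/365) = 1.0316389.
CIP: F = S · (grow THB)/(grow ZAR) = 1.6081 × 1.0397731/1.0316389 = 1.620779 THB per ZAR.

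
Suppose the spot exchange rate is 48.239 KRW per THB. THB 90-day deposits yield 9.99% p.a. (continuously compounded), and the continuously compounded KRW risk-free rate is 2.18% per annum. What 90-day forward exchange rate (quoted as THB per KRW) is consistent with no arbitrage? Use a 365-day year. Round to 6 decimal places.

0.021133

T = 90/365 years.
Growth of 1 KRW over T: e^(0.0218×90/365) = 1.0053898.
THB accumulates by e^(0.0999×90/365) = 1.0249388.
So F = 48.239 × 1.0053898 / 1.0249388 = 47.31892 (KRW/THB).
Invert for THB per KRW: 1 / 47.31892 = 0.021133.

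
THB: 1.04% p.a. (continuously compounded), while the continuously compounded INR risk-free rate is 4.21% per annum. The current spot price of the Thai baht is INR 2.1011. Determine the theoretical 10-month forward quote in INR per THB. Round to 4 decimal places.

2.1573

T = 10/12 years.
Growth of 1 INR over T: e^(0.0421×10/12) = 1.035706.
THB accumulates by e^(0.0104×10/12) = 1.0087043.
So F = 2.1011 × 1.035706 / 1.0087043 = 2.157344 (INR/THB).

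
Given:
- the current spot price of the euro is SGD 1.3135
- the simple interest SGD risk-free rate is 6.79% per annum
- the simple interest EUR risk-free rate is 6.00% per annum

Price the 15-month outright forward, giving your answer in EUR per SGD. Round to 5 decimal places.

0.75439

T = 15/12 years.
SGD accumulates by 1 + 0.0679×15/12 = 1.084875.
EUR accumulates by 1 + 0.0600×15/12 = 1.075000.
So F = 1.3135 × 1.084875 / 1.075000 = 1.325566 (SGD/EUR).
Quoted the other way: 1/1.325566 = 0.75439 EUR per SGD.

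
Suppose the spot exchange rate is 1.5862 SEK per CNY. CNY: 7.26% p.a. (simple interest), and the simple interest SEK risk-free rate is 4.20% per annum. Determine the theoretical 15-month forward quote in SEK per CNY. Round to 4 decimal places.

T = 15/12 years.
SEK accumulates by 1 + 0.0420×15/12 = 1.052500.
CNY accumulates by 1 + 0.0726×15/12 = 1.090750.
So F = 1.5862 × 1.052500 / 1.090750 = 1.530576 (SEK/CNY).

1.5306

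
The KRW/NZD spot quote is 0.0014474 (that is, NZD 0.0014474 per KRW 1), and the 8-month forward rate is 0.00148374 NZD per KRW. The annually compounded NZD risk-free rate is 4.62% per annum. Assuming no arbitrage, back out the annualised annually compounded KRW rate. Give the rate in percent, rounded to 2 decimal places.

0.80%

T = 8/12 years.
By CIP, F/S equals the NZD-to-KRW growth ratio: 0.00148374/0.0014474 = 1.0251071.
NZD growth factor: (1 + 0.0462)^(8/12) = 1.0305676.
So the KRW growth factor = 1.0053268.
Annualise: 1.0053268^(12/8) − 1 = 0.008001 = 0.80%.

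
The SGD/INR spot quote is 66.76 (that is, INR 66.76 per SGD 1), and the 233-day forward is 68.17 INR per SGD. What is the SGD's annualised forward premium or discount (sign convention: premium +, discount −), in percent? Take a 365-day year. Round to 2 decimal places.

+3.31%

T = 233/365 years.
Period premium: (68.17 − 66.76)/66.76 = 0.0211204.
×(1/T) gives 3.31% p.a.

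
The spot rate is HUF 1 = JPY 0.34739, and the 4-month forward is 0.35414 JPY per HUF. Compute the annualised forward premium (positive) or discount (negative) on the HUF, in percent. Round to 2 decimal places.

+5.83%

T = 4/12 years.
(F − S)/S = (0.35414 − 0.34739)/0.34739 = 0.0194306.
Per annum: 0.0194306 / (4/12) = 0.058292 = 5.83%.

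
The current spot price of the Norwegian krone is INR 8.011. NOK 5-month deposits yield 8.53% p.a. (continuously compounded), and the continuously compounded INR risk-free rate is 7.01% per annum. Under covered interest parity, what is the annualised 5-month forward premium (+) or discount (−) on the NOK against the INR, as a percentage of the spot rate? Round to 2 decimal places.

T = 5/12 years.
CIP forward (INR per NOK) = 8.011 × 1.0296391/1.0361808 = 7.960424.
Annualised premium = (F − S)/S × (1/T) = (7.960424 − 8.011)/8.011 ÷ (5/12) = -1.52%.

-1.52%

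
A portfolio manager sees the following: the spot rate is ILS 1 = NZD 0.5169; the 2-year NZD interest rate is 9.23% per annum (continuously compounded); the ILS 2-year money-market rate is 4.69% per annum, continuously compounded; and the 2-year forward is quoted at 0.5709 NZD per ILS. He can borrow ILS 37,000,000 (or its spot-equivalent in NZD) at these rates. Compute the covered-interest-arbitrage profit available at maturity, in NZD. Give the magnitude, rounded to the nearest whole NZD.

T = 2 years.
Route A — deposit ILS, sell forward: 37,000,000 × 1.0983400559 × 0.5709 = NZD 23,200,566.50.
Route B — convert at spot, deposit NZD: 37,000,000 × 0.5169 × 1.202737249 = NZD 23,002,710.71.
The quoted forward overvalues ILS, so borrow NZD, buy ILS at spot, deposit the ILS at 4.69%, and sell the proceeds forward at 0.5709.
Profit = 23,200,566.50 − 23,002,710.71 = NZD 197,856.

NZD 197,856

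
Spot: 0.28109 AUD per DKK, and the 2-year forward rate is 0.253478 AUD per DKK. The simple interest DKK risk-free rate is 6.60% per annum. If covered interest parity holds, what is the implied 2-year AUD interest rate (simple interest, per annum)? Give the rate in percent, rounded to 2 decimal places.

1.04%

T = 2 years.
CIP gives F = S · g_AUD/g_DKK, so g_AUD/g_DKK = 0.253478/0.28109 = 0.9017681.
DKK growth factor: 1 + 0.0660×2 = 1.132000.
That pins the AUD growth at 1.0208015.
r = (1.0208015 − 1)/2 = 0.010401 → 1.04%.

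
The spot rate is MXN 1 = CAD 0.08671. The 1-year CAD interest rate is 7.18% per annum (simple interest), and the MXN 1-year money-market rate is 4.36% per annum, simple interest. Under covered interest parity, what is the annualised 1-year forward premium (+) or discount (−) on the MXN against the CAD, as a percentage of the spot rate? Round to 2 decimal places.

+2.70%

T = 1 year.
F = S · g_CAD/g_MXN = 0.08671 × 1.071800/1.043600 = 0.08905306.
(F − S)/S ÷ T = (0.08905306 − 0.08671)/0.08671/1 = 0.027022 → 2.70%.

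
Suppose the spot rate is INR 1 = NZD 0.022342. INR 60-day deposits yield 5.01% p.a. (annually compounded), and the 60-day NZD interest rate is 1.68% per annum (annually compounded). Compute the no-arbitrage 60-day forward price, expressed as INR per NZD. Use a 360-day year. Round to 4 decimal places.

44.9998

T = 60/360 years.
NZD growth factor: (1 + 0.0168)^(60/360) = 1.0027806.
Growth of 1 INR over T: (1 + 0.0501)^(60/360) = 1.00818085.
Forward (NZD per INR) = 0.022342 × 1.0027806 / 1.00818085 = 0.022222327.
Invert for INR per NZD: 1 / 0.022222327 = 44.9998.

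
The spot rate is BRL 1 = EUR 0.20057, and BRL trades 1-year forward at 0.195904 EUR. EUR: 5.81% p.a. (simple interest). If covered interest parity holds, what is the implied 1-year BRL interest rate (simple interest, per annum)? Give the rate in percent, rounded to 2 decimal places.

8.33%

T = 1 year.
By CIP, F/S equals the EUR-to-BRL growth ratio: 0.195904/0.20057 = 0.9767363.
EUR growth factor: 1 + 0.0581×1 = 1.058100.
So the BRL growth factor = 1.0833016.
(1.0833016 − 1)/T = 0.083302, i.e. 8.33%.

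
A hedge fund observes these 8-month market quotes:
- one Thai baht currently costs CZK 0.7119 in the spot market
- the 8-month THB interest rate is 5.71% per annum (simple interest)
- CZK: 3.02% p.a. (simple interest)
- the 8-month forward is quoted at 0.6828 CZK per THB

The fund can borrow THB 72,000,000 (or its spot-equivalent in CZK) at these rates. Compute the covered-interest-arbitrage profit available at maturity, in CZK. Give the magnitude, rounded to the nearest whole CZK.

T = 8/12 years.
Keep in THB, deliver into the forward: 72,000,000·1.0380666667·0.6828 = CZK 51,033,018.24.
Swap to CZK now, deposit: 72,000,000·0.7119·1.0201333333 = CZK 52,288,770.24.
The quoted forward undervalues THB, so borrow THB, convert to CZK at spot, deposit the CZK at 3.02%, and buy THB forward at 0.6828 to cover the loan.
Profit = 52,288,770.24 − 51,033,018.24 = CZK 1,255,752.

CZK 1,255,752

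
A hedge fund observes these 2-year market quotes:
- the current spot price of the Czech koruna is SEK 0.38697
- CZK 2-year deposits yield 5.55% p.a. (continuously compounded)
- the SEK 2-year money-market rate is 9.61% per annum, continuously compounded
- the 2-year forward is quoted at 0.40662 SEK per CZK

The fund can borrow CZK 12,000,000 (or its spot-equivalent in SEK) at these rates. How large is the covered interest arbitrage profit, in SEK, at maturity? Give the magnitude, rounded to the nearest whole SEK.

SEK 175,426

T = 2 years.
Keep in CZK, deliver into the forward: 12,000,000·1.117394907·0.40662 = SEK 5,452,261.41.
Swap to SEK now, deposit: 12,000,000·0.38697·1.211912875 = SEK 5,627,687.10.
The quoted forward undervalues CZK, so borrow CZK, convert to SEK at spot, deposit the SEK at 9.61%, and buy CZK forward at 0.40662 to cover the loan.
Arbitrage profit = |5,452,261.41 − 5,627,687.10| = SEK 175,426.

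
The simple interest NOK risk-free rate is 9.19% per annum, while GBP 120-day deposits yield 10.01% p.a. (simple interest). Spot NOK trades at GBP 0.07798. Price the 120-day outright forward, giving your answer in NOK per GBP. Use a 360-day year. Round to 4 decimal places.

12.7899

T = 120/360 years.
GBP accumulates by 1 + 0.1001×120/360 = 1.03336667.
NOK growth factor: 1 + 0.0919×120/360 = 1.03063333.
So F = 0.07798 × 1.03336667 / 1.03063333 = 0.078186811 (GBP/NOK).
Invert for NOK per GBP: 1 / 0.078186811 = 12.7899.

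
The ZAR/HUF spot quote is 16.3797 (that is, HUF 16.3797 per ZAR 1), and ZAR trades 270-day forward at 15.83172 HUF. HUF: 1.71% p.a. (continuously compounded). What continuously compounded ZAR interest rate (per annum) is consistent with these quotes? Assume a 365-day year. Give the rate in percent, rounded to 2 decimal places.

T = 270/365 years.
By CIP, F/S equals the HUF-to-ZAR growth ratio: 15.83172/16.3797 = 0.9665452.
The HUF side grows by e^(0.0171×270/365) = 1.0127297.
That pins the ZAR growth at 1.0477831.
Take logs: ln 1.0477831 / (270/365) = 0.063100, so 6.31%.

6.31%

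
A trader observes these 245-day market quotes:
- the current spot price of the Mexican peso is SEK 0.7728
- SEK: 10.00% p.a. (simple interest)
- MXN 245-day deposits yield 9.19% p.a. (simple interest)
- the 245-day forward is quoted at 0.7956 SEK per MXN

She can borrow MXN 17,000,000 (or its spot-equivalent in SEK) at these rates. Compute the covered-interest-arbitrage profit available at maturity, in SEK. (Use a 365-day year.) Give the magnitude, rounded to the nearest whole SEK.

SEK 340,081

T = 245/365 years.
Keep in MXN, deliver into the forward: 17,000,000·1.0616863014·0.7956 = SEK 14,359,519.56.
Swap to SEK now, deposit: 17,000,000·0.7728·1.0671232877 = SEK 14,019,438.90.
The quoted forward overvalues MXN, so borrow SEK, buy MXN at spot, deposit the MXN at 9.19%, and sell the proceeds forward at 0.7956.
Arbitrage profit = |14,359,519.56 − 14,019,438.90| = SEK 340,081.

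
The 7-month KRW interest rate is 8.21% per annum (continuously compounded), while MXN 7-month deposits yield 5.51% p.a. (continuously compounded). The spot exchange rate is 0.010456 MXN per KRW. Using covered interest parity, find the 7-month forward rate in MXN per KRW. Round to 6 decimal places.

T = 7/12 years.
Growth of 1 MXN over T: e^(0.0551×7/12) = 1.0326638.
KRW accumulates by e^(0.0821×7/12) = 1.049057.
Forward (MXN per KRW) = 0.010456 × 1.0326638 / 1.049057 = 0.01029261.

0.010293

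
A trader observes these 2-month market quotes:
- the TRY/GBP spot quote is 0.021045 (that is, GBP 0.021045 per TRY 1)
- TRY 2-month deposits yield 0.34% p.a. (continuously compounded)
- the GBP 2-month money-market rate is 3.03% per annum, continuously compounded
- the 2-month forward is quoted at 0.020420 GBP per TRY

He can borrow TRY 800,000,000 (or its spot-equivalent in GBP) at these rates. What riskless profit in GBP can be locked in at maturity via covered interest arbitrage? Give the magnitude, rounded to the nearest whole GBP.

T = 2/12 years.
Route A — deposit TRY, sell forward: 800,000,000 × 1.0005668273 × 0.020420 = GBP 16,345,259.69.
Route B — convert at spot, deposit GBP: 800,000,000 × 0.021045 × 1.0050627727 = GBP 16,921,236.84.
The quoted forward undervalues TRY, so borrow TRY, convert to GBP at spot, deposit the GBP at 3.03%, and buy TRY forward at 0.020420 to cover the loan.
The gap between the two covered legs is GBP 575,977.

GBP 575,977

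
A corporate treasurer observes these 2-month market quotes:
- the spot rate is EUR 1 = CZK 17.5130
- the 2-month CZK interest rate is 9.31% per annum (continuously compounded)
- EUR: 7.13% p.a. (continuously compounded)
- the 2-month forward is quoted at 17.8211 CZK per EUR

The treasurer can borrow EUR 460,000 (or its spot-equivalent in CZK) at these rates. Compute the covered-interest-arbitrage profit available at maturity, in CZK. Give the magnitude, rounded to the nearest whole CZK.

CZK 113,746

T = 2/12 years.
Keep in EUR, deliver into the forward: 460,000·1.011954221·17.8211 = CZK 8,295,703.19.
Swap to CZK now, deposit: 460,000·17.5130·1.015637675 = CZK 8,181,956.80.
The quoted forward overvalues EUR, so borrow CZK, buy EUR at spot, deposit the EUR at 7.13%, and sell the proceeds forward at 17.8211.
The gap between the two covered legs is CZK 113,746.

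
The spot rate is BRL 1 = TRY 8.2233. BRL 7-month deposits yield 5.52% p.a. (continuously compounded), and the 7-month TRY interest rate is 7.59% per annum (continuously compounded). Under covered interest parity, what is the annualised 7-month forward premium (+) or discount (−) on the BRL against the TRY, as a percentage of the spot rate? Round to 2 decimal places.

T = 7/12 years.
F = S · g_TRY/g_BRL = 8.2233 × 1.0452698/1.032724 = 8.3231988.
(F − S)/S ÷ T = (8.3231988 − 8.2233)/8.2233/(7/12) = 0.020826 → 2.08%.

+2.08%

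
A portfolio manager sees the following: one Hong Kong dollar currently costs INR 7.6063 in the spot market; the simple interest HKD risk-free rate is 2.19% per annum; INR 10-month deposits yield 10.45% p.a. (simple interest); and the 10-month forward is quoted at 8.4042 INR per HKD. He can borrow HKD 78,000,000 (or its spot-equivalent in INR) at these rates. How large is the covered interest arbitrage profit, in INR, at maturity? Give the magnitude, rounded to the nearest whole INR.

INR 22,533,786

T = 10/12 years.
Invest the HKD and cover forward: 78,000,000 × 1.018250 × 8.4042 = INR 667,490,978.70.
Convert at spot and invest in INR: 78,000,000 × 7.6063 × 1.08708333333 = INR 644,957,192.75.
The quoted forward overvalues HKD, so borrow INR, buy HKD at spot, deposit the HKD at 2.19%, and sell the proceeds forward at 8.4042.
Arbitrage profit = |667,490,978.70 − 644,957,192.75| = INR 22,533,786.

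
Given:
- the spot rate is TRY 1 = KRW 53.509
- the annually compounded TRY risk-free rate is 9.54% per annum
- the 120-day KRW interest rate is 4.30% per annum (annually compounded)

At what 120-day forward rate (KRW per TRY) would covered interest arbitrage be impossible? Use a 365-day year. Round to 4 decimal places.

T = 120/365 years.
KRW accumulates by (1 + 0.0430)^(120/365) = 1.01393772.
TRY accumulates by (1 + 0.0954)^(120/365) = 1.03041036.
CIP: F = S · (grow KRW)/(grow TRY) = 53.509 × 1.01393772/1.03041036 = 52.653579 KRW per TRY.

52.6536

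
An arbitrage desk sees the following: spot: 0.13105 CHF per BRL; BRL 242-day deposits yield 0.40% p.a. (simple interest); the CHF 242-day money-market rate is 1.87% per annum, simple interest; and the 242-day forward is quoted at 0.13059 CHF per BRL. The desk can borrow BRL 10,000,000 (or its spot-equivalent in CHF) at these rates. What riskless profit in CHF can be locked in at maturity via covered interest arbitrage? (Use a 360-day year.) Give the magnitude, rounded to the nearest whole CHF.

CHF 17,562

T = 242/360 years.
Keep in BRL, deliver into the forward: 10,000,000·1.002688889·0.13059 = CHF 1,309,411.42.
Swap to CHF now, deposit: 10,000,000·0.13105·1.012570556 = CHF 1,326,973.71.
The quoted forward undervalues BRL, so borrow BRL, convert to CHF at spot, deposit the CHF at 1.87%, and buy BRL forward at 0.13059 to cover the loan.
The gap between the two covered legs is CHF 17,562.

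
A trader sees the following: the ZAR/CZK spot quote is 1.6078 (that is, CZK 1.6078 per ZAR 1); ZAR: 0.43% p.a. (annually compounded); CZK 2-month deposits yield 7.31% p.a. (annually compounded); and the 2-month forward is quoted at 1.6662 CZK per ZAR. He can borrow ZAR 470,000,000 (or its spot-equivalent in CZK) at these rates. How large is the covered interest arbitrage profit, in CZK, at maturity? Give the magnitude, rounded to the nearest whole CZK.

CZK 19,070,201

T = 2/12 years.
Invest the ZAR and cover forward: 470,000,000 × 1.000715386 × 1.6662 = CZK 783,674,228.79.
Convert at spot and invest in CZK: 470,000,000 × 1.6078 × 1.01182801354 = CZK 764,604,027.68.
The quoted forward overvalues ZAR, so borrow CZK, buy ZAR at spot, deposit the ZAR at 0.43%, and sell the proceeds forward at 1.6662.
Arbitrage profit = |783,674,228.79 − 764,604,027.68| = CZK 19,070,201.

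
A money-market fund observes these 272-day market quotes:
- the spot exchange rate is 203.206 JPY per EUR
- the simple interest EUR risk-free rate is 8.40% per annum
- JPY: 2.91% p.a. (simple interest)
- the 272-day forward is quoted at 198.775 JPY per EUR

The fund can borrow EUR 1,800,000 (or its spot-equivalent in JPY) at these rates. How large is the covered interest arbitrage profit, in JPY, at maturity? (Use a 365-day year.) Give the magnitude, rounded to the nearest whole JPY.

T = 272/365 years.
Invest the EUR and cover forward: 1,800,000 × 1.06259726027 × 198.775 = JPY 380,191,986.74.
Convert at spot and invest in JPY: 1,800,000 × 203.206 × 1.02168547945 = JPY 373,702,715.17.
The quoted forward overvalues EUR, so borrow JPY, buy EUR at spot, deposit the EUR at 8.40%, and sell the proceeds forward at 198.775.
Arbitrage profit = |380,191,986.74 − 373,702,715.17| = JPY 6,489,272.

JPY 6,489,272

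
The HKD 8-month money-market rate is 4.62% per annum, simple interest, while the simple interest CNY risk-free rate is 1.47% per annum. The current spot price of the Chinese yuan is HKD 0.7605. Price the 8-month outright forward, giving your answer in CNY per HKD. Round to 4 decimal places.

1.2881

T = 8/12 years.
Growth of 1 HKD over T: 1 + 0.0462×8/12 = 1.030800.
CNY growth factor: 1 + 0.0147×8/12 = 1.009800.
So F = 0.7605 × 1.030800 / 1.009800 = 0.7763155 (HKD/CNY).
Invert for CNY per HKD: 1 / 0.7763155 = 1.2881.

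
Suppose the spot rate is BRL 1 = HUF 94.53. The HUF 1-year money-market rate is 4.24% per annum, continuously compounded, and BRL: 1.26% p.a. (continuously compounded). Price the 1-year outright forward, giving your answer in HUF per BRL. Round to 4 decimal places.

T = 1 year.
HUF accumulates by e^(0.0424×1) = 1.04331172.
BRL accumulates by e^(0.0126×1) = 1.01267971.
Forward (HUF per BRL) = 94.53 × 1.04331172 / 1.01267971 = 97.389388.

97.3894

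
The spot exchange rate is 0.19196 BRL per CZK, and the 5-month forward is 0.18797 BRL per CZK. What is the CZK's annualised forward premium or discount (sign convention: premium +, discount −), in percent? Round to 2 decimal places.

T = 5/12 years.
CZK trades forward at -2.07856% vs spot over the period.
×(1/T) gives -4.99% p.a.

-4.99%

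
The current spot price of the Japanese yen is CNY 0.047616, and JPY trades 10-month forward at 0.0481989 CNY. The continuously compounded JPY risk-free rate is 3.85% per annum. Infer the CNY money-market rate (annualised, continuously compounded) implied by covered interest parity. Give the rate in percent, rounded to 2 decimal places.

5.31%

T = 10/12 years.
By CIP, F/S equals the CNY-to-JPY growth ratio: 0.0481989/0.047616 = 1.0122417.
JPY growth factor: e^(0.0385×10/12) = 1.0326036.
Hence g_CNY = 1.0452444.
r = ln(1.0452444)/(10/12) = 0.053101 → 5.31%.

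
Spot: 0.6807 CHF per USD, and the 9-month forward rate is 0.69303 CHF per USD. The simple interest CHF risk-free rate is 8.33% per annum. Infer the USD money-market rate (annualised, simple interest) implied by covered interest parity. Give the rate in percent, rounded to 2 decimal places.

5.81%

T = 9/12 years.
F/S = 0.69303/0.6807 = 1.0181137 = (growth of CHF) / (growth of USD).
The CHF side grows by 1 + 0.0833×9/12 = 1.062475.
So the USD growth factor = 1.043572.
(1.043572 − 1)/T = 0.058096, i.e. 5.81%.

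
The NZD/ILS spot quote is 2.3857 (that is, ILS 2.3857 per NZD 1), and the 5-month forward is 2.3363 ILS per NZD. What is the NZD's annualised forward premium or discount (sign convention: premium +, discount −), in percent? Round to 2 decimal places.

-4.97%

T = 5/12 years.
NZD trades forward at -2.07067% vs spot over the period.
Annualise by dividing by T: -0.0207067 / (5/12) = -0.049696 → -4.97%.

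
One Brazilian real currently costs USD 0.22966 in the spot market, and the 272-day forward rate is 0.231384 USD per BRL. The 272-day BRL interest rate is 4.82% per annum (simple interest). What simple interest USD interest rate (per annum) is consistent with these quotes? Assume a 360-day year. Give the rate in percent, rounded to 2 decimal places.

T = 272/360 years.
F/S = 0.231384/0.22966 = 1.0075067 = (growth of USD) / (growth of BRL).
The BRL side grows by 1 + 0.0482×272/360 = 1.0364178.
Hence g_USD = 1.0441979.
r = (1.0441979 − 1)/(272/360) = 0.058497 → 5.85%.

5.85%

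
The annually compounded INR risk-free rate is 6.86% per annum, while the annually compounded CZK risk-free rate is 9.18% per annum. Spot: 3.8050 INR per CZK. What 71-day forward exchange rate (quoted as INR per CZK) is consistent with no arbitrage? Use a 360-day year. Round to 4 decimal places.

T = 71/360 years.
INR growth factor: (1 + 0.0686)^(71/360) = 1.0131716.
CZK accumulates by (1 + 0.0918)^(71/360) = 1.0174725.
Forward (INR per CZK) = 3.805 × 1.0131716 / 1.0174725 = 3.788916.

3.7889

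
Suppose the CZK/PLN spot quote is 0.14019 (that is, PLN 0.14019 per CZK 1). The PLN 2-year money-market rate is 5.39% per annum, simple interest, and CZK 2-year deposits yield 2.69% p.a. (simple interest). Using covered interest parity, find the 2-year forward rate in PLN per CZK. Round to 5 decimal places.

0.14737

T = 2 years.
PLN accumulates by 1 + 0.0539×2 = 1.107800.
Growth of 1 CZK over T: 1 + 0.0269×2 = 1.053800.
CIP: F = S · (grow PLN)/(grow CZK) = 0.14019 × 1.107800/1.053800 = 0.1473738 PLN per CZK.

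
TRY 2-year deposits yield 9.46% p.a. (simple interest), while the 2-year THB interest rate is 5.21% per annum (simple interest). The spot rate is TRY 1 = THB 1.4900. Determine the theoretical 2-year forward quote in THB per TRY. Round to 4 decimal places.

1.3835

T = 2 years.
Growth of 1 THB over T: 1 + 0.0521×2 = 1.104200.
TRY growth factor: 1 + 0.0946×2 = 1.189200.
CIP: F = S · (grow THB)/(grow TRY) = 1.49 × 1.104200/1.189200 = 1.383500 THB per TRY.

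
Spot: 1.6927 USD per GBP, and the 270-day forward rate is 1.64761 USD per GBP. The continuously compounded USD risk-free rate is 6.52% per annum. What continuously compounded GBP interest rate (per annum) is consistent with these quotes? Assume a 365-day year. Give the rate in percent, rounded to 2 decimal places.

10.17%

T = 270/365 years.
By CIP, F/S equals the USD-to-GBP growth ratio: 1.64761/1.6927 = 0.9733621.
USD growth factor: e^(0.0652×270/365) = 1.0494121.
Hence g_GBP = 1.0781313.
Take logs: ln 1.0781313 / (270/365) = 0.101699, so 10.17%.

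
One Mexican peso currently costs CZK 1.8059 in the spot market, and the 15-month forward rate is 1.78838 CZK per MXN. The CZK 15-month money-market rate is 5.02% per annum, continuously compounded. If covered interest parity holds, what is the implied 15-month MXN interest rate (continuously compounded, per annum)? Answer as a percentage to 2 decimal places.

5.80%

T = 15/12 years.
By CIP, F/S equals the CZK-to-MXN growth ratio: 1.78838/1.8059 = 0.9902985.
CZK growth factor: e^(0.0502×15/12) = 1.0647606.
Hence g_MXN = 1.0751916.
r = ln(1.0751916)/(15/12) = 0.057999 → 5.80%.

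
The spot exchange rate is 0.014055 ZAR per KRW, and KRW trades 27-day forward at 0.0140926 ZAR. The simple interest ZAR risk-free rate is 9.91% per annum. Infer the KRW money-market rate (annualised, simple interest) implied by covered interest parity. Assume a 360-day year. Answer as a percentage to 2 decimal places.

6.33%

T = 27/360 years.
By CIP, F/S equals the ZAR-to-KRW growth ratio: 0.0140926/0.014055 = 1.0026752.
The ZAR side grows by 1 + 0.0991×27/360 = 1.0074325.
That pins the KRW growth at 1.0047446.
(1.0047446 − 1)/T = 0.063261, i.e. 6.33%.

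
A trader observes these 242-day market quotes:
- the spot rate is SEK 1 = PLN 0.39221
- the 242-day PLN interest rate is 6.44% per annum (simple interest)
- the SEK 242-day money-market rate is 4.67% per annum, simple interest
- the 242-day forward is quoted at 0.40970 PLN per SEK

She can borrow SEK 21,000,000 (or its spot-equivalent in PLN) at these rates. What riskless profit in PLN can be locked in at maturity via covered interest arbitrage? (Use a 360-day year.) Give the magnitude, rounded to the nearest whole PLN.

PLN 280,821

T = 242/360 years.
Route A — deposit SEK, sell forward: 21,000,000 × 1.031392778 × 0.40970 = PLN 8,873,794.04.
Route B — convert at spot, deposit PLN: 21,000,000 × 0.39221 × 1.043291111 = PLN 8,592,973.34.
The quoted forward overvalues SEK, so borrow PLN, buy SEK at spot, deposit the SEK at 4.67%, and sell the proceeds forward at 0.40970.
Arbitrage profit = |8,873,794.04 − 8,592,973.34| = PLN 280,821.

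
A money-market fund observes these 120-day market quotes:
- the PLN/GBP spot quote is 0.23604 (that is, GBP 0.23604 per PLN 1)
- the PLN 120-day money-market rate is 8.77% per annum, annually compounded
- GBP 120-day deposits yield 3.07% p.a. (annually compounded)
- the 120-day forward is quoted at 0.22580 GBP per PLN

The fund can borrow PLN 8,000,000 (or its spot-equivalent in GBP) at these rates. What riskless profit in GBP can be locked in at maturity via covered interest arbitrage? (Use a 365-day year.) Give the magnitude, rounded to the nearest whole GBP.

GBP 50,165

T = 120/365 years.
Route A — deposit PLN, sell forward: 8,000,000 × 1.028023402 × 0.22580 = GBP 1,857,021.47.
Route B — convert at spot, deposit GBP: 8,000,000 × 0.23604 × 1.0099909 = GBP 1,907,186.02.
The quoted forward undervalues PLN, so borrow PLN, convert to GBP at spot, deposit the GBP at 3.07%, and buy PLN forward at 0.22580 to cover the loan.
The gap between the two covered legs is GBP 50,165.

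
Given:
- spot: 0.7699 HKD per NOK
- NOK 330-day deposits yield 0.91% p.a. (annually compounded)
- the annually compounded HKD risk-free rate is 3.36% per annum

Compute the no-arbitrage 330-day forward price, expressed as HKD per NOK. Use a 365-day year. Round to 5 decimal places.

0.78678

T = 330/365 years.
HKD growth factor: (1 + 0.0336)^(330/365) = 1.0303297.
NOK accumulates by (1 + 0.0091)^(330/365) = 1.0082238.
CIP: F = S · (grow HKD)/(grow NOK) = 0.7699 × 1.0303297/1.0082238 = 0.7867805 HKD per NOK.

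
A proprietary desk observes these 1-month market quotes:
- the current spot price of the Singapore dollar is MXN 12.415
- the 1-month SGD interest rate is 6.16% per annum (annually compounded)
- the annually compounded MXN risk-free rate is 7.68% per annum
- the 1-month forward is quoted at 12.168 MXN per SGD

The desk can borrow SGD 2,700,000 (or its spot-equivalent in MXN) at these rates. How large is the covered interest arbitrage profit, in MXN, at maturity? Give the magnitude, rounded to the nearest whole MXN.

MXN 710,164

T = 1/12 years.
Route A — deposit SGD, sell forward: 2,700,000 × 1.0049938616 × 12.168 = MXN 33,017,666.33.
Route B — convert at spot, deposit MXN: 2,700,000 × 12.415 × 1.0061851898 = MXN 33,727,830.65.
The quoted forward undervalues SGD, so borrow SGD, convert to MXN at spot, deposit the MXN at 7.68%, and buy SGD forward at 12.168 to cover the loan.
Arbitrage profit = |33,017,666.33 − 33,727,830.65| = MXN 710,164.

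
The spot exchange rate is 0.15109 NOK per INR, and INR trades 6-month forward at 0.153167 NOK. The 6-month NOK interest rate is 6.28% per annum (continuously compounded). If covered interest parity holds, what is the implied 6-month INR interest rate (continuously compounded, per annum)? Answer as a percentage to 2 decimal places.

3.55%

T = 6/12 years.
F/S = 0.153167/0.15109 = 1.0137468 = (growth of NOK) / (growth of INR).
NOK growth factor: e^(0.0628×6/12) = 1.0318982.
So the INR growth factor = 1.0179053.
Take logs: ln 1.0179053 / (6/12) = 0.035494, so 3.55%.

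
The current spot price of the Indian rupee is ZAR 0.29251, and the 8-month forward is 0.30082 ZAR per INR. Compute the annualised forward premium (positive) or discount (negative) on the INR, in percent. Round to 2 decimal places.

T = 8/12 years.
INR trades forward at +2.84093% vs spot over the period.
×(1/T) gives 4.26% p.a.

+4.26%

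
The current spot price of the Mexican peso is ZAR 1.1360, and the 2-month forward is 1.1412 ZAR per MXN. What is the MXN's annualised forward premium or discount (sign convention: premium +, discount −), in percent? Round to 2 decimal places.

+2.75%

T = 2/12 years.
MXN trades forward at +0.45775% vs spot over the period.
×(1/T) gives 2.75% p.a.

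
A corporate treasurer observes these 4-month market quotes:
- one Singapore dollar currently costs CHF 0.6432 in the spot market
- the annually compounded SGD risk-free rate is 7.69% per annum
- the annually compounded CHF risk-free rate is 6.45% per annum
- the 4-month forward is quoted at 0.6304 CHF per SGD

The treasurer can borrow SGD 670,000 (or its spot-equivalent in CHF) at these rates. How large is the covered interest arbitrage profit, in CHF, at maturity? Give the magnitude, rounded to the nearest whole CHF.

T = 4/12 years.
Route A — deposit SGD, sell forward: 670,000 × 1.02500297 × 0.6304 = CHF 432,928.45.
Route B — convert at spot, deposit CHF: 670,000 × 0.6432 × 1.02105363 = CHF 440,016.94.
The quoted forward undervalues SGD, so borrow SGD, convert to CHF at spot, deposit the CHF at 6.45%, and buy SGD forward at 0.6304 to cover the loan.
Profit = 440,016.94 − 432,928.45 = CHF 7,088.

CHF 7,088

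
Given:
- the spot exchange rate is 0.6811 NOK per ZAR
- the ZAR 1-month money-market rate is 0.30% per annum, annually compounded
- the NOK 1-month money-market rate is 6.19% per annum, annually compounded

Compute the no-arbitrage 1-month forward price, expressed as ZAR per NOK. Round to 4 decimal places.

T = 1/12 years.
Growth of 1 NOK over T: (1 + 0.0619)^(1/12) = 1.0050175.
ZAR accumulates by (1 + 0.0030)^(1/12) = 1.0002497.
So F = 0.6811 × 1.0050175 / 1.0002497 = 0.6843465 (NOK/ZAR).
Quoted the other way: 1/0.6843465 = 1.4612 ZAR per NOK.

1.4612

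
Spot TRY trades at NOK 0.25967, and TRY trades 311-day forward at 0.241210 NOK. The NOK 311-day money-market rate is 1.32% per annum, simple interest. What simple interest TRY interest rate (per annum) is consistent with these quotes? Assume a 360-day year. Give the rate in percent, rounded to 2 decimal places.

T = 311/360 years.
By CIP, F/S equals the NOK-to-TRY growth ratio: 0.24121/0.25967 = 0.9289098.
NOK growth factor: 1 + 0.0132×311/360 = 1.0114033.
Hence g_TRY = 1.0888068.
r = (1.0888068 − 1)/(311/360) = 0.102799 → 10.28%.

10.28%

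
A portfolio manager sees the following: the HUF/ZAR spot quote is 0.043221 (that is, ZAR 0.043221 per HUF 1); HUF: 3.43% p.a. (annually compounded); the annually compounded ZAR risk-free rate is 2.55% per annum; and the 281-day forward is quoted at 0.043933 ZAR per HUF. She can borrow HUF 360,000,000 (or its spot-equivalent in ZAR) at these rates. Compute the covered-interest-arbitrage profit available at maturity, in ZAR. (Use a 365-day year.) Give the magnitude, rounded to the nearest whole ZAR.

ZAR 367,763

T = 281/365 years.
Invest the HUF and cover forward: 360,000,000 × 1.0263035181 × 0.043933 = ZAR 16,231,893.29.
Convert at spot and invest in ZAR: 360,000,000 × 0.043221 × 1.0195744971 = ZAR 15,864,130.56.
The quoted forward overvalues HUF, so borrow ZAR, buy HUF at spot, deposit the HUF at 3.43%, and sell the proceeds forward at 0.043933.
Profit = 16,231,893.29 − 15,864,130.56 = ZAR 367,763.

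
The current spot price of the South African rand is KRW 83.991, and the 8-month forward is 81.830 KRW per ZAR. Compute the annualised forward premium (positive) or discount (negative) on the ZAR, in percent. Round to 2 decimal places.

T = 8/12 years.
Period premium: (81.830 − 83.991)/83.991 = -0.0257289.
Annualise by dividing by T: -0.0257289 / (8/12) = -0.038593 → -3.86%.

-3.86%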